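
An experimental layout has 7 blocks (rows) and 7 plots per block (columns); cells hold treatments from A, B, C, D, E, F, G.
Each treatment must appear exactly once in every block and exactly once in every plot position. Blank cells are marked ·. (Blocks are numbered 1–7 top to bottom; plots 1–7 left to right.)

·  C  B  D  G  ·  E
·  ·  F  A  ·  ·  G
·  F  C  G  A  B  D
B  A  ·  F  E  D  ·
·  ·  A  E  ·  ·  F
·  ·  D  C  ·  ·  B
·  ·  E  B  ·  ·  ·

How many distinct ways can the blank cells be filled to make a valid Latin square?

8

Block 1, plot 1: eliminating its block and plot leaves {A, F}.
Block 1, plot 6: eliminating its block and plot leaves {A, F}.
Block 2, plot 1: eliminating its block and plot leaves {C, D, E}.
Block 2, plot 2: eliminating its block and plot leaves {B, D, E}.
Block 2, plot 5: eliminating its block and plot leaves {B, C, D}.
Block 2, plot 6: eliminating its block and plot leaves {C, E}.
Block 3, plot 1: eliminating its block and plot leaves {E}.
Block 4, plot 3: eliminating its block and plot leaves {G}.
Block 4, plot 7: eliminating its block and plot leaves {C}.
Block 5, plot 1: eliminating its block and plot leaves {C, D, G}.
Block 5, plot 2: eliminating its block and plot leaves {B, D, G}.
Block 5, plot 5: eliminating its block and plot leaves {B, C, D}.
Block 5, plot 6: eliminating its block and plot leaves {C, G}.
Block 6, plot 1: eliminating its block and plot leaves {A, E, F, G}.
Block 6, plot 2: eliminating its block and plot leaves {E, G}.
Block 6, plot 5: eliminating its block and plot leaves {F}.
Block 6, plot 6: eliminating its block and plot leaves {A, E, F, G}.
Block 7, plot 1: eliminating its block and plot leaves {A, C, D, F, G}.
Block 7, plot 2: eliminating its block and plot leaves {D, G}.
Block 7, plot 5: eliminating its block and plot leaves {C, D, F}.
Block 7, plot 6: eliminating its block and plot leaves {A, C, F, G}.
Block 7, plot 7: eliminating its block and plot leaves {A, C}.
Enumerating the assignments across these blanks that avoid any block or plot repeat gives 8 completions.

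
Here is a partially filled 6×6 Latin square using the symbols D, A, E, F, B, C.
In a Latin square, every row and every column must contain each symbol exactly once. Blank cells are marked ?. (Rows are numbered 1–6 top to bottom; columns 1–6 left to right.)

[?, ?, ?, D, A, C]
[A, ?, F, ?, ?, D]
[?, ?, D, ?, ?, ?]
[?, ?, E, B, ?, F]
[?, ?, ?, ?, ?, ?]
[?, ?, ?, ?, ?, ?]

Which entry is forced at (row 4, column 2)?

A

Row 1, column 3: row 1 has {D, A, C} and column 3 has {D, E, F}, leaving only B.
Row 4, column 2 is narrowed to {D, A, C}.
If it were D, then row 4, column 5 would be left with no valid symbol.
If it were C, then row 4, column 5 would be left with no valid symbol.
So row 4, column 2 must be A.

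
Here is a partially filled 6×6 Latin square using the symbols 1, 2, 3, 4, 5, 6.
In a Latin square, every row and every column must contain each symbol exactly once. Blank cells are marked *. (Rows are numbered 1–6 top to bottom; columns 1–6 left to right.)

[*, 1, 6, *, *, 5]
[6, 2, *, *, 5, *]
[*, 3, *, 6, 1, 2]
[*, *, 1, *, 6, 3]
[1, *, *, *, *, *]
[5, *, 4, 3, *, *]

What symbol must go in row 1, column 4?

Row 2, column 3: row 2 has {2, 5, 6} and column 3 has {1, 4, 6}, leaving only 3.
Row 3, column 1: row 3 has {1, 2, 3, 6} and column 1 has {1, 5, 6}, leaving only 4.
Row 3, column 3: row 3 has {1, 2, 3, 4, 6} and column 3 has {1, 3, 4, 6}, leaving only 5.
Row 4, column 1: row 4 has {1, 3, 6} and column 1 has {1, 4, 5, 6}, leaving only 2.
Row 1, column 1: row 1 has {1, 5, 6} and column 1 has {1, 2, 4, 5, 6}, leaving only 3.
Row 5, column 3: row 5 has {1} and column 3 has {1, 3, 4, 5, 6}, leaving only 2.
Row 6, column 2: row 6 has {3, 4, 5} and column 2 has {1, 2, 3}, leaving only 6.
Row 6, column 5: row 6 has {3, 4, 5, 6} and column 5 has {1, 5, 6}, leaving only 2.
Row 1, column 5: row 1 has {1, 3, 5, 6} and column 5 has {1, 2, 5, 6}, leaving only 4.
Row 1 already has {1, 3, 4, 5, 6} and column 4 already has {3, 6}, so row 1, column 4 must be 2.

2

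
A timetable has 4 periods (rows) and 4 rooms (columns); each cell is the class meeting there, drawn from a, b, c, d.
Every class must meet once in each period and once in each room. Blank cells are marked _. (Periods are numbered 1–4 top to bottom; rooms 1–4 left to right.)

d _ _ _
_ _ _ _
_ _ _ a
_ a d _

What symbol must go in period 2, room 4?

d

Period 2, room 4 is narrowed to {b, c, d}.
If it were b, then period 4, room 4 would be left with no valid symbol.
If it were c, then period 4, room 4 would be left with no valid symbol.
So period 2, room 4 must be d.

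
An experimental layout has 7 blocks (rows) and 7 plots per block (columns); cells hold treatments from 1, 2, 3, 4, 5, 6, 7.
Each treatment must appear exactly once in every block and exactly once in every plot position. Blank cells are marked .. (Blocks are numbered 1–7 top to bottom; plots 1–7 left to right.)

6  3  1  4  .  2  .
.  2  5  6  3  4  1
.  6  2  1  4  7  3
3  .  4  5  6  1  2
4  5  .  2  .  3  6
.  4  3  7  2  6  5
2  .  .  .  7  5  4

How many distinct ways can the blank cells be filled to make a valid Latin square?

Block 1, plot 5: eliminating its block and plot leaves {5}.
Block 1, plot 7: eliminating its block and plot leaves {7}.
Block 2, plot 1: eliminating its block and plot leaves {7}.
Block 3, plot 1: eliminating its block and plot leaves {5}.
Block 4, plot 2: eliminating its block and plot leaves {7}.
Block 5, plot 3: eliminating its block and plot leaves {7}.
Block 5, plot 5: eliminating its block and plot leaves {1}.
Block 6, plot 1: eliminating its block and plot leaves {1}.
Block 7, plot 2: eliminating its block and plot leaves {1}.
Block 7, plot 3: eliminating its block and plot leaves {6}.
Block 7, plot 4: eliminating its block and plot leaves {3}.
Only one assignment across all blanks avoids any block or plot repeat, giving 1 completion.

1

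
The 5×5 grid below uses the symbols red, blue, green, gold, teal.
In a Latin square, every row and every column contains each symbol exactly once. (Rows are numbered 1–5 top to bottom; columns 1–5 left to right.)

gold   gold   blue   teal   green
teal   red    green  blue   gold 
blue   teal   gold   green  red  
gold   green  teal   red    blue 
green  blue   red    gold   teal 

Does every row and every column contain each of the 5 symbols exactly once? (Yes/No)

Column 1 contains gold twice (at rows 1 and 4), so it is not a permutation.

No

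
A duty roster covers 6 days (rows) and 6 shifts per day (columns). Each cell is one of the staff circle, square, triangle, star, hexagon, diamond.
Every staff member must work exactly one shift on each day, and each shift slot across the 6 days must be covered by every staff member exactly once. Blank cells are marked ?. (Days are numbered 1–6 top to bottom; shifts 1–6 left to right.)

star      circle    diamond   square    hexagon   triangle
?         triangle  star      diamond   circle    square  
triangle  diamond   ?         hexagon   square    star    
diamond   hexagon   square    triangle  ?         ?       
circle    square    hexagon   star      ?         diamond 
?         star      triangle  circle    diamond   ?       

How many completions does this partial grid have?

Day 2, shift 1: eliminating its day and shift leaves {hexagon}.
Day 3, shift 3: eliminating its day and shift leaves {circle}.
Day 4, shift 5: eliminating its day and shift leaves {star}.
Day 4, shift 6: eliminating its day and shift leaves {circle}.
Day 5, shift 5: eliminating its day and shift leaves {triangle}.
Day 6, shift 1: eliminating its day and shift leaves {square, hexagon}.
Day 6, shift 6: eliminating its day and shift leaves {hexagon}.
Only one assignment across all blanks avoids any day or shift repeat, giving 1 completion.

1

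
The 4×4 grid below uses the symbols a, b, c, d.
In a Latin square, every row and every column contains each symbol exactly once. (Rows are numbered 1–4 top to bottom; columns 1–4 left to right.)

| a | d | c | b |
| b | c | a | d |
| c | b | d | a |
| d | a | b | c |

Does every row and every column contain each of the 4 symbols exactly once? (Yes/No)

Yes

Each row is a permutation of the 4 symbols, and so is each column.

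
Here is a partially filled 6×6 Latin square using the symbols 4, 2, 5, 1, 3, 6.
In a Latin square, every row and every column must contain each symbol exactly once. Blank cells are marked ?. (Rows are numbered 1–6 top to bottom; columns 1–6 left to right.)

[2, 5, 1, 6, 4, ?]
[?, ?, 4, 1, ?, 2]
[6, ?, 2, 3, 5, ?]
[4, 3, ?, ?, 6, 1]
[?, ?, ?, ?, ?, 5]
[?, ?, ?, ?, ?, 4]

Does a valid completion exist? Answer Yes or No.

No

Row 3, column 6: row 3 together with column 6 already contain {4, 2, 5, 1, 3, 6} — every symbol — so nothing can go there. The grid has no valid completion.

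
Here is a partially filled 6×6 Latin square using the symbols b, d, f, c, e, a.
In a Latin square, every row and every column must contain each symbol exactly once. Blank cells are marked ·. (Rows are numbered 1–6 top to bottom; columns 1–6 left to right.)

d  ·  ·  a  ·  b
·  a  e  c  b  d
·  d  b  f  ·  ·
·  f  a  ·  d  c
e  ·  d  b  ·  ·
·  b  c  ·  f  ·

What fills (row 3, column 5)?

Row 1, column 3: row 1 has {b, d, a} and column 3 has {b, d, c, e, a}, leaving only f.
Row 2, column 1: row 2 has {b, d, c, e, a} and column 1 has {d, e}, leaving only f.
Row 4, column 1: row 4 has {d, f, c, a} and column 1 has {d, f, e}, leaving only b.
Row 4, column 4: row 4 has {b, d, f, c, a} and column 4 has {b, f, c, a}, leaving only e.
Row 5, column 2: row 5 has {b, d, e} and column 2 has {b, d, f, a}, leaving only c.
Row 1, column 2: row 1 has {b, d, f, a} and column 2 has {b, d, f, c, a}, leaving only e.
Row 1, column 5: row 1 has {b, d, f, e, a} and column 5 has {b, d, f}, leaving only c.
Row 5, column 5: row 5 has {b, d, c, e} and column 5 has {b, d, f, c}, leaving only a.
Row 3 already has {b, d, f} and column 5 already has {b, d, f, c, a}, so row 3, column 5 must be e.

e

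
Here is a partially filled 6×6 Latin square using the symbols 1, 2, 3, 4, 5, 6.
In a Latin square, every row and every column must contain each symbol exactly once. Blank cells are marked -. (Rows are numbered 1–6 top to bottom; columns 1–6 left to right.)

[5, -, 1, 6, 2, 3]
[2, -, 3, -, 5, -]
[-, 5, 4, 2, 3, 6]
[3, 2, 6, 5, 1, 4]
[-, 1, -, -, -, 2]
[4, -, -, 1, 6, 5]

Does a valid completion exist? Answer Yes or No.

Yes

No row or column among the givens repeats a symbol, and propagating forced cells runs into no contradiction.
One valid completion exists (for instance, 5 4 1 6 2 3 / 2 6 3 4 5 1 / 1 5 4 2 3 6 / 3 2 6 5 1 4 / 6 1 5 3 4 2 / 4 3 2 1 6 5).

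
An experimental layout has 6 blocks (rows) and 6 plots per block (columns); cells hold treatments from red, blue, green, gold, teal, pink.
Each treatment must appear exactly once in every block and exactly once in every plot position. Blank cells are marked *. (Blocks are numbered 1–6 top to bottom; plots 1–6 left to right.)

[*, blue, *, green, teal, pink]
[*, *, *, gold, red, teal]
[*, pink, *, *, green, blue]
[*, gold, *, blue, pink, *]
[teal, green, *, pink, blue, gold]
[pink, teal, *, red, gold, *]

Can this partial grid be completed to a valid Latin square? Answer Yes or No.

No

Block 2, plot 2: block 2 together with plot 2 already contain {red, blue, green, gold, teal, pink} — every symbol — so nothing can go there. The grid has no valid completion.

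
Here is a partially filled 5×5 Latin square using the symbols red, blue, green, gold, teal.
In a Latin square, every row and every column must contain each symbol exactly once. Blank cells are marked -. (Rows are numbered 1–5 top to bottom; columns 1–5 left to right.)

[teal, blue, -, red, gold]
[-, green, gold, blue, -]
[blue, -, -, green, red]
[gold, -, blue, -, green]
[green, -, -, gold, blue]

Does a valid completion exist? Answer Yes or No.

Yes

No row or column among the givens repeats a symbol, and propagating forced cells runs into no contradiction.
One valid completion exists (for instance, teal blue green red gold / red green gold blue teal / blue gold teal green red / gold red blue teal green / green teal red gold blue).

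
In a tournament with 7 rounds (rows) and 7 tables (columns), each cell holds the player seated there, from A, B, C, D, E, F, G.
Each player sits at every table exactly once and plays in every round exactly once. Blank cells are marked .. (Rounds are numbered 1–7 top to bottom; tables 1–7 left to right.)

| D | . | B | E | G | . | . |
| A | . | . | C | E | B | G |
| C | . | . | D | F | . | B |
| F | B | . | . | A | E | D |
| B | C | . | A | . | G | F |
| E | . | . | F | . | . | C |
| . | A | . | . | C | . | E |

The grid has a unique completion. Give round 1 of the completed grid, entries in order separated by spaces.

D F B E G C A

Round 1, table 2: round 1 has {B, D, E, G} and table 2 has {A, B, C}, leaving only F.
Round 1, table 7: round 1 has {B, D, E, F, G} and table 7 has {B, C, D, E, F, G}, leaving only A.
Round 1, table 6: round 1 has {A, B, D, E, F, G} and table 6 has {B, E, G}, leaving only C.
So round 1 reads: D F B E G C A.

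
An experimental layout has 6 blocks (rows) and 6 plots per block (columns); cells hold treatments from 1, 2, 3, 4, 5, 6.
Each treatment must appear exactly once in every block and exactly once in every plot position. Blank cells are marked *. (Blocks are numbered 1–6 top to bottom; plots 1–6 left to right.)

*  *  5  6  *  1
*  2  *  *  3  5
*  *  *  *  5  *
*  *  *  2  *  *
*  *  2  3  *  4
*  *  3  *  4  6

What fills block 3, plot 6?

Block 1, plot 5: block 1 has {1, 5, 6} and plot 5 has {3, 4, 5}, leaving only 2.
Block 4, plot 6: block 4 has {2} and plot 6 has {1, 4, 5, 6}, leaving only 3.
Block 3 already has {5} and plot 6 already has {1, 3, 4, 5, 6}, so block 3, plot 6 must be 2.

2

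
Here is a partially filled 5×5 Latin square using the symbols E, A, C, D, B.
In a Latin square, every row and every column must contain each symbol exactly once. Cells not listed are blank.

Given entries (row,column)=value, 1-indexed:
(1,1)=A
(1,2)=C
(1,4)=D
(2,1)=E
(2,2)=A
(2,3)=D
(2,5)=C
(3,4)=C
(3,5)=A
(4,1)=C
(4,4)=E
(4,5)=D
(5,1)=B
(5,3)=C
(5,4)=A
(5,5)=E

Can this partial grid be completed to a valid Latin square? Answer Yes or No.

No row or column among the givens repeats a symbol, and propagating forced cells runs into no contradiction.
One valid completion exists (for instance, A C E D B / E A D B C / D E B C A / C B A E D / B D C A E).

Yes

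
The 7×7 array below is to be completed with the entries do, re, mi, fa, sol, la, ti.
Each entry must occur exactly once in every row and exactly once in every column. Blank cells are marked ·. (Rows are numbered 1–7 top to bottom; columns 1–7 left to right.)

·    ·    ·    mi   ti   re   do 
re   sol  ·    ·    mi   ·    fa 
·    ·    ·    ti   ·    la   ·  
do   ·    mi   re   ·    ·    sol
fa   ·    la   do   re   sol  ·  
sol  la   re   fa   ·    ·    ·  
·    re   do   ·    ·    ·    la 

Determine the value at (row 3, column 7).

Row 1, column 1: row 1 has {do, re, mi, ti} and column 1 has {do, re, fa, sol}, leaving only la.
Row 1, column 2: row 1 has {do, re, mi, la, ti} and column 2 has {re, sol, la}, leaving only fa.
Row 1, column 3: row 1 has {do, re, mi, fa, la, ti} and column 3 has {do, re, mi, la}, leaving only sol.
Row 2, column 3: row 2 has {re, mi, fa, sol} and column 3 has {do, re, mi, sol, la}, leaving only ti.
Row 2, column 4: row 2 has {re, mi, fa, sol, ti} and column 4 has {do, re, mi, fa, ti}, leaving only la.
Row 2, column 6: row 2 has {re, mi, fa, sol, la, ti} and column 6 has {re, sol, la}, leaving only do.
Row 3, column 1: row 3 has {la, ti} and column 1 has {do, re, fa, sol, la}, leaving only mi.
Row 3 already has {mi, la, ti} and column 7 already has {do, fa, sol, la}, so row 3, column 7 must be re.

re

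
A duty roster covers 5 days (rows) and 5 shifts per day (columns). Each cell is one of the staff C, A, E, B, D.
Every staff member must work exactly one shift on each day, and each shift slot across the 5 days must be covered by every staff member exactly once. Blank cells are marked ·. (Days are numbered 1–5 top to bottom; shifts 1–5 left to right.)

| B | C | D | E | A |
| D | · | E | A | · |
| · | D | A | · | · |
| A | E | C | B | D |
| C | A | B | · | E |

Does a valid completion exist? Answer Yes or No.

No day or shift among the givens repeats a symbol, and propagating forced cells runs into no contradiction.
One valid completion exists (for instance, B C D E A / D B E A C / E D A C B / A E C B D / C A B D E).

Yes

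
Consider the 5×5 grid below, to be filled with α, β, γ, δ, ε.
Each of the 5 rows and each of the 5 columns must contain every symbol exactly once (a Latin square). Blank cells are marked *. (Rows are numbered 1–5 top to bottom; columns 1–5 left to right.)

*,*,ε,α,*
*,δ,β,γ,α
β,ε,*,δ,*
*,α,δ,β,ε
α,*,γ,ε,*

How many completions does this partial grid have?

1

Row 1, column 1: eliminating its row and column leaves {γ, δ}.
Row 1, column 2: eliminating its row and column leaves {β, γ}.
Row 1, column 5: eliminating its row and column leaves {β, γ, δ}.
Row 2, column 1: eliminating its row and column leaves {ε}.
Row 3, column 3: eliminating its row and column leaves {α}.
Row 3, column 5: eliminating its row and column leaves {γ}.
Row 4, column 1: eliminating its row and column leaves {γ}.
Row 5, column 2: eliminating its row and column leaves {β}.
Row 5, column 5: eliminating its row and column leaves {β, δ}.
Only one assignment across all blanks avoids any row or column repeat, giving 1 completion.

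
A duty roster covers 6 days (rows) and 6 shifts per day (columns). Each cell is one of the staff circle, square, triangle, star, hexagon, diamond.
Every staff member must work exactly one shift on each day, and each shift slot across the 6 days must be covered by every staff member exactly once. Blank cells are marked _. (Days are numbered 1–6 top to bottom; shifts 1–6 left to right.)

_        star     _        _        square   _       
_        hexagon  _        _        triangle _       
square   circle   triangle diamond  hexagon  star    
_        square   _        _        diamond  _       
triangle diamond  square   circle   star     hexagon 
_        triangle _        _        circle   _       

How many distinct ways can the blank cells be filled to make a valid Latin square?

Day 1, shift 1: eliminating its day and shift leaves {circle, hexagon, diamond}.
Day 1, shift 3: eliminating its day and shift leaves {circle, hexagon, diamond}.
Day 1, shift 4: eliminating its day and shift leaves {triangle, hexagon}.
Day 1, shift 6: eliminating its day and shift leaves {circle, triangle, diamond}.
Day 2, shift 1: eliminating its day and shift leaves {circle, star, diamond}.
Day 2, shift 3: eliminating its day and shift leaves {circle, star, diamond}.
Day 2, shift 4: eliminating its day and shift leaves {square, star}.
Day 2, shift 6: eliminating its day and shift leaves {circle, square, diamond}.
Day 4, shift 1: eliminating its day and shift leaves {circle, star, hexagon}.
Day 4, shift 3: eliminating its day and shift leaves {circle, star, hexagon}.
Day 4, shift 4: eliminating its day and shift leaves {triangle, star, hexagon}.
Day 4, shift 6: eliminating its day and shift leaves {circle, triangle}.
Day 6, shift 1: eliminating its day and shift leaves {star, hexagon, diamond}.
Day 6, shift 3: eliminating its day and shift leaves {star, hexagon, diamond}.
Day 6, shift 4: eliminating its day and shift leaves {square, star, hexagon}.
Day 6, shift 6: eliminating its day and shift leaves {square, diamond}.
Enumerating the assignments across these blanks that avoid any day or shift repeat gives 20 completions.

20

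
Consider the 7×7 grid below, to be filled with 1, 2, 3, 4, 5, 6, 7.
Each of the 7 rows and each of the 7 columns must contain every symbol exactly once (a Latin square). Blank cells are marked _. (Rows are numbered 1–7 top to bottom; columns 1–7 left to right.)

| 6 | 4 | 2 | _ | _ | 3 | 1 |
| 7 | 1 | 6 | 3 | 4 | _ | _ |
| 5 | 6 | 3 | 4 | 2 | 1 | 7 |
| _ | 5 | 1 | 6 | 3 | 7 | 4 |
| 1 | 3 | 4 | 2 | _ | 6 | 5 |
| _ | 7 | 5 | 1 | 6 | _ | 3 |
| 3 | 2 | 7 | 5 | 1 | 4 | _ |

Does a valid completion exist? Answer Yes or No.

Yes

No row or column among the givens repeats a symbol, and propagating forced cells runs into no contradiction.
One valid completion exists (for instance, 6 4 2 7 5 3 1 / 7 1 6 3 4 5 2 / 5 6 3 4 2 1 7 / 2 5 1 6 3 7 4 / 1 3 4 2 7 6 5 / 4 7 5 1 6 2 3 / 3 2 7 5 1 4 6).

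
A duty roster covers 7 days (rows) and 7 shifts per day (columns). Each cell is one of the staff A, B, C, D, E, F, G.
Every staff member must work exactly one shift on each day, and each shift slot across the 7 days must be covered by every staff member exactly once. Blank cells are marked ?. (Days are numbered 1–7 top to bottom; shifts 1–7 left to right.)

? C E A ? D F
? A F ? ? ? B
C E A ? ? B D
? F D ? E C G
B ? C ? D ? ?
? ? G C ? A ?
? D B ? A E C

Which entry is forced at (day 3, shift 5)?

Day 1, shift 1: day 1 has {A, C, D, E, F} and shift 1 has {B, C}, leaving only G.
Day 1, shift 5: day 1 has {A, C, D, E, F, G} and shift 5 has {A, D, E}, leaving only B.
Day 2, shift 6: day 2 has {A, B, F} and shift 6 has {A, B, C, D, E}, leaving only G.
Day 2, shift 5: day 2 has {A, B, F, G} and shift 5 has {A, B, D, E}, leaving only C.
Day 4, shift 1: day 4 has {C, D, E, F, G} and shift 1 has {B, C, G}, leaving only A.
Day 4, shift 4: day 4 has {A, C, D, E, F, G} and shift 4 has {A, C}, leaving only B.
Day 5, shift 2: day 5 has {B, C, D} and shift 2 has {A, C, D, E, F}, leaving only G.
Day 5, shift 6: day 5 has {B, C, D, G} and shift 6 has {A, B, C, D, E, G}, leaving only F.
Day 5, shift 4: day 5 has {B, C, D, F, G} and shift 4 has {A, B, C}, leaving only E.
Day 2, shift 4: day 2 has {A, B, C, F, G} and shift 4 has {A, B, C, E}, leaving only D.
Day 2, shift 1: day 2 has {A, B, C, D, F, G} and shift 1 has {A, B, C, G}, leaving only E.
Day 5, shift 7: day 5 has {B, C, D, E, F, G} and shift 7 has {B, C, D, F, G}, leaving only A.
Day 6, shift 2: day 6 has {A, C, G} and shift 2 has {A, C, D, E, F, G}, leaving only B.
Day 6, shift 5: day 6 has {A, B, C, G} and shift 5 has {A, B, C, D, E}, leaving only F.
Day 3 already has {A, B, C, D, E} and shift 5 already has {A, B, C, D, E, F}, so day 3, shift 5 must be G.

G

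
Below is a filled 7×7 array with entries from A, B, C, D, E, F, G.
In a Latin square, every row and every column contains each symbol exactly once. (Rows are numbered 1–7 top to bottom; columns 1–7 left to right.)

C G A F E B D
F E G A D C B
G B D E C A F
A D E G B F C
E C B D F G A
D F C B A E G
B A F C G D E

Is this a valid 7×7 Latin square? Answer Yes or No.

Yes

Each row is a permutation of the 7 symbols, and so is each column.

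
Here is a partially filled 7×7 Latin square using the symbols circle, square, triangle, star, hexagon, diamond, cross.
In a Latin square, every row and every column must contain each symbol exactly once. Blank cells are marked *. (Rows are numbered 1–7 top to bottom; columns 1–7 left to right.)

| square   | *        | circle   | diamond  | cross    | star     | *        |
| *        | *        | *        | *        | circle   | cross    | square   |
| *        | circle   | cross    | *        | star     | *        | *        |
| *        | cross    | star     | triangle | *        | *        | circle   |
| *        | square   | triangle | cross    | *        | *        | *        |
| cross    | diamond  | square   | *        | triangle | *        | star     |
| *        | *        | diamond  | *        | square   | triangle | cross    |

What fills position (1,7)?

Row 2, column 3: row 2 has {circle, square, cross} and column 3 has {circle, square, triangle, star, diamond, cross}, leaving only hexagon.
Row 2, column 4: row 2 has {circle, square, hexagon, cross} and column 4 has {triangle, diamond, cross}, leaving only star.
Row 2, column 2: row 2 has {circle, square, star, hexagon, cross} and column 2 has {circle, square, diamond, cross}, leaving only triangle.
Row 1, column 2: row 1 has {circle, square, star, diamond, cross} and column 2 has {circle, square, triangle, diamond, cross}, leaving only hexagon.
Row 1 already has {circle, square, star, hexagon, diamond, cross} and column 7 already has {circle, square, star, cross}, so row 1, column 7 must be triangle.

triangle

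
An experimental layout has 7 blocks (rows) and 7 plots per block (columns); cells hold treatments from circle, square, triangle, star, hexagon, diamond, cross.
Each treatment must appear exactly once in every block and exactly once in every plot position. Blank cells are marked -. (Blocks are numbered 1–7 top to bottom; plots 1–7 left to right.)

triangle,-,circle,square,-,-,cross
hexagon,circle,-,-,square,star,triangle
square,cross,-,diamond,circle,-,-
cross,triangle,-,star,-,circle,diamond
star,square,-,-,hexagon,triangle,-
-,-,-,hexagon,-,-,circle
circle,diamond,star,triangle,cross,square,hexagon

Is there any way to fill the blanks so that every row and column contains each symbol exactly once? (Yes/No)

No

Block 4, plot 5: block 4 together with plot 5 already contain {circle, square, triangle, star, hexagon, diamond, cross} — every symbol — so nothing can go there. The grid has no valid completion.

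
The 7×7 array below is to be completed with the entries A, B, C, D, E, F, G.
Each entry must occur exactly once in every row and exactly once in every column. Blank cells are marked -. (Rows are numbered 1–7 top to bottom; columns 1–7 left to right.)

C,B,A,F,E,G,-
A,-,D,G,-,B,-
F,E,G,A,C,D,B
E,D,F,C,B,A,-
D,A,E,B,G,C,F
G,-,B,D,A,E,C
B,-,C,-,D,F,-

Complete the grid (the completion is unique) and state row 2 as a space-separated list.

A C D G F B E

Row 2, column 5: row 2 has {A, B, D, G} and column 5 has {A, B, C, D, E, G}, leaving only F.
Row 2, column 2: row 2 has {A, B, D, F, G} and column 2 has {A, B, D, E}, leaving only C.
Row 2, column 7: row 2 has {A, B, C, D, F, G} and column 7 has {B, C, F}, leaving only E.
So row 2 reads: A C D G F B E.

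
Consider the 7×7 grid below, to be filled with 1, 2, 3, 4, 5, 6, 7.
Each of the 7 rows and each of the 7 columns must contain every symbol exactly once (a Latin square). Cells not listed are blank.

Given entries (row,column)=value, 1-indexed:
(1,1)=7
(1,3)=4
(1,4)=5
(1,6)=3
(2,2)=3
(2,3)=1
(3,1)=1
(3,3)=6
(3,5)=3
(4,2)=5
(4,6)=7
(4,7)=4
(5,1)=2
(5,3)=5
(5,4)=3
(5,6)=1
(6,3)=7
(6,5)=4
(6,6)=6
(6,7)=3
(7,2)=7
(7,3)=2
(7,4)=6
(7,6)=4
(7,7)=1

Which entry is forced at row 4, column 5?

2

Row 4, column 3: row 4 has {4, 5, 7} and column 3 has {1, 2, 4, 5, 6, 7}, leaving only 3.
Row 4, column 1: row 4 has {3, 4, 5, 7} and column 1 has {1, 2, 7}, leaving only 6.
Row 6, column 1: row 6 has {3, 4, 6, 7} and column 1 has {1, 2, 6, 7}, leaving only 5.
Row 2, column 1: row 2 has {1, 3} and column 1 has {1, 2, 5, 6, 7}, leaving only 4.
Row 7, column 1: row 7 has {1, 2, 4, 6, 7} and column 1 has {1, 2, 4, 5, 6, 7}, leaving only 3.
Row 7, column 5: row 7 has {1, 2, 3, 4, 6, 7} and column 5 has {3, 4}, leaving only 5.
Row 4, column 5 is narrowed to {1, 2}.
If it were 1, then row 6, column 2 would be left with no valid symbol.
So row 4, column 5 must be 2.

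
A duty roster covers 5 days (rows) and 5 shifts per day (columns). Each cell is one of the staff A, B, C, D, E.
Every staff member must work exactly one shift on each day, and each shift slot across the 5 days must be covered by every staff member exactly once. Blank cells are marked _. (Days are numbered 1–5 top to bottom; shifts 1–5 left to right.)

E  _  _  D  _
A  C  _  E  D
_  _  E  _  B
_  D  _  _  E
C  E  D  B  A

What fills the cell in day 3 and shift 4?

Day 1, shift 5: day 1 has {D, E} and shift 5 has {A, B, D, E}, leaving only C.
Day 2, shift 3: day 2 has {A, C, D, E} and shift 3 has {D, E}, leaving only B.
Day 1, shift 3: day 1 has {C, D, E} and shift 3 has {B, D, E}, leaving only A.
Day 1, shift 2: day 1 has {A, C, D, E} and shift 2 has {C, D, E}, leaving only B.
Day 3, shift 1: day 3 has {B, E} and shift 1 has {A, C, E}, leaving only D.
Day 3, shift 2: day 3 has {B, D, E} and shift 2 has {B, C, D, E}, leaving only A.
Day 3 already has {A, B, D, E} and shift 4 already has {B, D, E}, so day 3, shift 4 must be C.

C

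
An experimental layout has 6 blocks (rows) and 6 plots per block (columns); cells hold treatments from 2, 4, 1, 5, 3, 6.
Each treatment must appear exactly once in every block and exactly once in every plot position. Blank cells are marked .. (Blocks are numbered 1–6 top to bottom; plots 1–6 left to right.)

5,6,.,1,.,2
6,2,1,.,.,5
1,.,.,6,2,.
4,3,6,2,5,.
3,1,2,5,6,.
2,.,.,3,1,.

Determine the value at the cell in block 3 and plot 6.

Block 2, plot 4: block 2 has {2, 1, 5, 6} and plot 4 has {2, 1, 5, 3, 6}, leaving only 4.
Block 2, plot 5: block 2 has {2, 4, 1, 5, 6} and plot 5 has {2, 1, 5, 6}, leaving only 3.
Block 1, plot 5: block 1 has {2, 1, 5, 6} and plot 5 has {2, 1, 5, 3, 6}, leaving only 4.
Block 1, plot 3: block 1 has {2, 4, 1, 5, 6} and plot 3 has {2, 1, 6}, leaving only 3.
Block 4, plot 6: block 4 has {2, 4, 5, 3, 6} and plot 6 has {2, 5}, leaving only 1.
Block 5, plot 6: block 5 has {2, 1, 5, 3, 6} and plot 6 has {2, 1, 5}, leaving only 4.
Block 3 already has {2, 1, 6} and plot 6 already has {2, 4, 1, 5}, so block 3, plot 6 must be 3.

3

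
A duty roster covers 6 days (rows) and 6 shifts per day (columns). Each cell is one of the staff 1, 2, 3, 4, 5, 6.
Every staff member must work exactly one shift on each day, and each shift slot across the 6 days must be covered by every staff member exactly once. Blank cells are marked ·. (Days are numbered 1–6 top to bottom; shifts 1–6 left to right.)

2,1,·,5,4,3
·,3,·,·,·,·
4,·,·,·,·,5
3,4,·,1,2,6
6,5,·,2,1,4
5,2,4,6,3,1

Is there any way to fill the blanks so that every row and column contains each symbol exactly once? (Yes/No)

No

Day 1, shift 3: day 1 has {1, 2, 3, 4, 5} and shift 3 has {4}, so it must be 6.
Day 2, shift 1: day 2 has {3} and shift 1 has {2, 3, 4, 5, 6}, so it must be 1.
Day 2, shift 4: day 2 has {1, 3} and shift 4 has {1, 2, 5, 6}, so it must be 4.
Day 2, shift 6: day 2 has {1, 3, 4} and shift 6 has {1, 3, 4, 5, 6}, so it must be 2.
Day 2, shift 3: day 2 has {1, 2, 3, 4} and shift 3 has {4, 6}, so it must be 5.
Now day 4, shift 3: day 4 together with shift 3 already contain {1, 2, 3, 4, 5, 6} — every symbol — so nothing can go there. The grid has no valid completion.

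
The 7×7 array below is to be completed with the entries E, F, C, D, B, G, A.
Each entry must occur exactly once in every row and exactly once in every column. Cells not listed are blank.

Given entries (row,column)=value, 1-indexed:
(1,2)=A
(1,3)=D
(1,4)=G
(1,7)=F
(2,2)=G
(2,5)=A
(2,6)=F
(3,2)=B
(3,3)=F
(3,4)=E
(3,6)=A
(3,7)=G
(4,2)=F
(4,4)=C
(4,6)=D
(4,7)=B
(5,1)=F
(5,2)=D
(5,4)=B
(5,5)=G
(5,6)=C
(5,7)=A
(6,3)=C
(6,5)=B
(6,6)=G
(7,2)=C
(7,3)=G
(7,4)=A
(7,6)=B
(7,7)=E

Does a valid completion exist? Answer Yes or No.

No row or column among the givens repeats a symbol, and propagating forced cells runs into no contradiction.
One valid completion exists (for instance, B A D G C E F / E G B D A F C / C B F E D A G / G F A C E D B / F D E B G C A / A E C F B G D / D C G A F B E).

Yes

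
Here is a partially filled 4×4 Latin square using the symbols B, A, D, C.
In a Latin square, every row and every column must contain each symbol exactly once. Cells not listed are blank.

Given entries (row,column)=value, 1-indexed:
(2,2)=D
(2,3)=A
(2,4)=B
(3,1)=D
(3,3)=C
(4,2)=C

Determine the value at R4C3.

B

Row 2, column 1: row 2 has {B, A, D} and column 1 has {D}, leaving only C.
Row 3, column 4: row 3 has {D, C} and column 4 has {B}, leaving only A.
Row 3, column 2: row 3 has {A, D, C} and column 2 has {D, C}, leaving only B.
Row 1, column 2: row 1 has {} and column 2 has {B, D, C}, leaving only A.
Row 1, column 1: row 1 has {A} and column 1 has {D, C}, leaving only B.
Row 1, column 3: row 1 has {B, A} and column 3 has {A, C}, leaving only D.
Row 4 already has {C} and column 3 already has {A, D, C}, so row 4, column 3 must be B.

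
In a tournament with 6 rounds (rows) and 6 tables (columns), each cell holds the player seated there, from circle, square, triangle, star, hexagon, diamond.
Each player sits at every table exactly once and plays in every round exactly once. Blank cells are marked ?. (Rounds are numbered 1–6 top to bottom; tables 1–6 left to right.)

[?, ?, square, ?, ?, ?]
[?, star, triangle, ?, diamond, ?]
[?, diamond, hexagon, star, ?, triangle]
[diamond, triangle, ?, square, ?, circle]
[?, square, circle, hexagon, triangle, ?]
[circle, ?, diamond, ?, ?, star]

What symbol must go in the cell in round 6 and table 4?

triangle

Round 6 already has {circle, star, diamond} and table 4 already has {square, star, hexagon}, so round 6, table 4 must be triangle.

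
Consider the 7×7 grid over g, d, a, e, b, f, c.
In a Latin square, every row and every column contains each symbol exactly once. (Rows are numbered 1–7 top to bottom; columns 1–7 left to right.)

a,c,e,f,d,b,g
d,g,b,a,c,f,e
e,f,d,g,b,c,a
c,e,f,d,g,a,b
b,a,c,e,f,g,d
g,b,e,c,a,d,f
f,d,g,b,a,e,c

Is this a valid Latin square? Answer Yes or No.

No

Every row is a permutation, but column 5 contains a twice (at rows 6 and 7).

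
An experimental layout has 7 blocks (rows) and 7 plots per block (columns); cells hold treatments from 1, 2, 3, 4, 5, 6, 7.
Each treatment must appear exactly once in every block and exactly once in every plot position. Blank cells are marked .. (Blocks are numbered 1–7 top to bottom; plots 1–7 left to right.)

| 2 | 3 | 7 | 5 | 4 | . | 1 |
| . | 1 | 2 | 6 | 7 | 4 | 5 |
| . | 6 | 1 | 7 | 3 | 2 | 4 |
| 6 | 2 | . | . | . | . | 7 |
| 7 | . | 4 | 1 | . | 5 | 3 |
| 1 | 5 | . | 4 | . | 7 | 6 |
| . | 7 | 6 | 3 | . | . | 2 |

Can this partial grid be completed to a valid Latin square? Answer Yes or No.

No

Block 4, plot 4: block 4 together with plot 4 already contain {1, 2, 3, 4, 5, 6, 7} — every symbol — so nothing can go there. The grid has no valid completion.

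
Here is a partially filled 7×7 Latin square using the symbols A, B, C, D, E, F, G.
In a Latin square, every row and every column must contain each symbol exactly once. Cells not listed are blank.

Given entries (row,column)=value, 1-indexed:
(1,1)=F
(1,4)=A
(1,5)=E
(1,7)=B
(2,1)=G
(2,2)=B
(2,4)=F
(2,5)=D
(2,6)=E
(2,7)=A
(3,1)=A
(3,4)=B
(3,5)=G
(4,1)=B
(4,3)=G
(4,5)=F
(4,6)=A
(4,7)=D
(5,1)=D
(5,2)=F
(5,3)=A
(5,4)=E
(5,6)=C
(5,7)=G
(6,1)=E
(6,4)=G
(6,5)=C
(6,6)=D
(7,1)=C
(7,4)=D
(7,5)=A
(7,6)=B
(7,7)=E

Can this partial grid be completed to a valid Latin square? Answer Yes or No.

No row or column among the givens repeats a symbol, and propagating forced cells runs into no contradiction.
One valid completion exists (for instance, F C D A E G B / G B C F D E A / A D E B G F C / B E G C F A D / D F A E B C G / E A B G C D F / C G F D A B E).

Yes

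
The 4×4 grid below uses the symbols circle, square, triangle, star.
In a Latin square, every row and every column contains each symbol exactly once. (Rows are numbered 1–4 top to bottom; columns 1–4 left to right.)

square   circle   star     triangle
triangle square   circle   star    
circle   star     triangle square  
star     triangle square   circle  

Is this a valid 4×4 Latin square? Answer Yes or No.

Each row is a permutation of the 4 symbols, and so is each column.

Yes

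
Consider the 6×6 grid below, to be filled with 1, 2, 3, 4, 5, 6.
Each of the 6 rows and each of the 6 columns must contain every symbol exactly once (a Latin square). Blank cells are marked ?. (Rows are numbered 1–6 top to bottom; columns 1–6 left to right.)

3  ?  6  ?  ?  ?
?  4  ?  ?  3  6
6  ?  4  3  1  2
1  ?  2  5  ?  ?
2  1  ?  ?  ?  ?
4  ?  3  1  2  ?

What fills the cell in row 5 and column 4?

6

Row 2, column 1: row 2 has {3, 4, 6} and column 1 has {1, 2, 3, 4, 6}, leaving only 5.
Row 2, column 3: row 2 has {3, 4, 5, 6} and column 3 has {2, 3, 4, 6}, leaving only 1.
Row 2, column 4: row 2 has {1, 3, 4, 5, 6} and column 4 has {1, 3, 5}, leaving only 2.
Row 1, column 4: row 1 has {3, 6} and column 4 has {1, 2, 3, 5}, leaving only 4.
Row 5 already has {1, 2} and column 4 already has {1, 2, 3, 4, 5}, so row 5, column 4 must be 6.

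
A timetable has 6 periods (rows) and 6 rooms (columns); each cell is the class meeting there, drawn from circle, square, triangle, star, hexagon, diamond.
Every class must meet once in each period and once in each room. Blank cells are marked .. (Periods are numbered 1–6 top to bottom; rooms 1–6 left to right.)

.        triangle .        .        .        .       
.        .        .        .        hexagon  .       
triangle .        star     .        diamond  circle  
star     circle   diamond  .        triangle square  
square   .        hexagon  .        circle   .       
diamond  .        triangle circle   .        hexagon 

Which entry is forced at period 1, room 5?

square

Period 2, room 1: period 2 has {hexagon} and room 1 has {square, triangle, star, diamond}, leaving only circle.
Period 1, room 1: period 1 has {triangle} and room 1 has {circle, square, triangle, star, diamond}, leaving only hexagon.
Period 2, room 3: period 2 has {circle, hexagon} and room 3 has {triangle, star, hexagon, diamond}, leaving only square.
Period 1, room 3: period 1 has {triangle, hexagon} and room 3 has {square, triangle, star, hexagon, diamond}, leaving only circle.
Period 4, room 4: period 4 has {circle, square, triangle, star, diamond} and room 4 has {circle}, leaving only hexagon.
Period 3, room 4: period 3 has {circle, triangle, star, diamond} and room 4 has {circle, hexagon}, leaving only square.
Period 3, room 2: period 3 has {circle, square, triangle, star, diamond} and room 2 has {circle, triangle}, leaving only hexagon.
Period 1, room 5 is narrowed to {square, star}.
If it were star, then period 1, room 6 would be left with no valid symbol.
So period 1, room 5 must be square.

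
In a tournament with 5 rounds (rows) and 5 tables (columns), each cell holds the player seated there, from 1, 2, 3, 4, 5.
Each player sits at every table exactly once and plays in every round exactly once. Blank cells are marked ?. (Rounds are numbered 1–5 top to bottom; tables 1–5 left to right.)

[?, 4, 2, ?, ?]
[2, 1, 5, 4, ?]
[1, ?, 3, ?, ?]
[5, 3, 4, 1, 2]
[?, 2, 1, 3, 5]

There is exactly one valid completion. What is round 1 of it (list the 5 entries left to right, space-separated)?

3 4 2 5 1

Round 1, table 1: round 1 has {2, 4} and table 1 has {1, 2, 5}, leaving only 3.
Round 1, table 4: round 1 has {2, 3, 4} and table 4 has {1, 3, 4}, leaving only 5.
Round 1, table 5: round 1 has {2, 3, 4, 5} and table 5 has {2, 5}, leaving only 1.
So round 1 reads: 3 4 2 5 1.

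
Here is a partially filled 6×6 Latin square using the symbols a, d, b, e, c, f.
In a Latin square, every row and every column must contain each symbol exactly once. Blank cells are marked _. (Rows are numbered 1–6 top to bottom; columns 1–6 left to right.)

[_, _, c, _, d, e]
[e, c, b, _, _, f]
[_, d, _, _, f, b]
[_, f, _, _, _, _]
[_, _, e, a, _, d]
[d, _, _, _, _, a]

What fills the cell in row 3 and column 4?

e

Row 2, column 4: row 2 has {b, e, c, f} and column 4 has {a}, leaving only d.
Row 2, column 5: row 2 has {d, b, e, c, f} and column 5 has {d, f}, leaving only a.
Row 3, column 3: row 3 has {d, b, f} and column 3 has {b, e, c}, leaving only a.
Row 3, column 1: row 3 has {a, d, b, f} and column 1 has {d, e}, leaving only c.
Row 3 already has {a, d, b, c, f} and column 4 already has {a, d}, so row 3, column 4 must be e.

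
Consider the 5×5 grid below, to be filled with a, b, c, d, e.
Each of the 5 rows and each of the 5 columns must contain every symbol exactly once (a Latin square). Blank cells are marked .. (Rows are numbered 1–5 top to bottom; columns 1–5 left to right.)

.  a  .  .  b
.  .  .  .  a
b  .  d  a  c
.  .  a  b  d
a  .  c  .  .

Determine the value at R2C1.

c

Row 1, column 3: row 1 has {a, b} and column 3 has {a, c, d}, leaving only e.
Row 2, column 3: row 2 has {a} and column 3 has {a, c, d, e}, leaving only b.
Row 3, column 2: row 3 has {a, b, c, d} and column 2 has {a}, leaving only e.
Row 4, column 2: row 4 has {a, b, d} and column 2 has {a, e}, leaving only c.
Row 2, column 2: row 2 has {a, b} and column 2 has {a, c, e}, leaving only d.
Row 4, column 1: row 4 has {a, b, c, d} and column 1 has {a, b}, leaving only e.
Row 2 already has {a, b, d} and column 1 already has {a, b, e}, so row 2, column 1 must be c.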